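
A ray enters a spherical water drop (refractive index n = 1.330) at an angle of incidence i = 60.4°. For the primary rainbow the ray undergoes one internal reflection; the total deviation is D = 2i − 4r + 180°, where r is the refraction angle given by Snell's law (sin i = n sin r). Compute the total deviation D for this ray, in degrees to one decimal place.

sin r = sin 60.4° / 1.330 = 0.8695/1.330 = 0.6538; r = 40.83°.
D = 2·60.4° − 4·40.83° + 180° = 120.80° − 163.30° + 180° = 137.50°.

137.5°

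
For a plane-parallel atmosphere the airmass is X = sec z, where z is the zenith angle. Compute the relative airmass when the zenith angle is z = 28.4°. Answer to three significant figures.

X = sec z = 1/cos 28.4° = 1/0.8796 = 1.1368.

1.14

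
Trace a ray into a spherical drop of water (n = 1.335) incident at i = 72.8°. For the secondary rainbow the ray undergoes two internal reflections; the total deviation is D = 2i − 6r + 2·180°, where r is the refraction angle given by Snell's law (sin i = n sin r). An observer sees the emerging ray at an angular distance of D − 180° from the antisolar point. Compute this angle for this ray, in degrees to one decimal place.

sin r = sin 72.8° / 1.335 = 0.9553/1.335 = 0.7156; r = 45.69°.
D = 2·72.8° − 6·45.69° + 2·180° = 145.60° − 274.14° + 360° = 231.46°.
Angle from antisolar point = D − 180° = 51.46°.

51.5°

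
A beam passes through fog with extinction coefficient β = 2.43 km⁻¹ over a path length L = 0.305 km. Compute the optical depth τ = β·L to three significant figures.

0.741

τ = β·L = 2.43 × 0.305 = 0.7412.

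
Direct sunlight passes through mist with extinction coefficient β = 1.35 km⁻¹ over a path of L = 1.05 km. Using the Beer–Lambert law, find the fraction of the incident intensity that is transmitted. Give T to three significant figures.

τ = β·L = 1.35 × 1.05 = 1.4175.
T = exp(−1.4175) = 0.2423.

0.242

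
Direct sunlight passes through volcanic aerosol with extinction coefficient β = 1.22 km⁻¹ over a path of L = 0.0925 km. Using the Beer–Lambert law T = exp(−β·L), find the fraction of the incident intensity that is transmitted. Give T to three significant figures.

0.893

τ = β·L = 1.22 × 0.0925 = 0.1128.
T = exp(−0.1128) = 0.8933.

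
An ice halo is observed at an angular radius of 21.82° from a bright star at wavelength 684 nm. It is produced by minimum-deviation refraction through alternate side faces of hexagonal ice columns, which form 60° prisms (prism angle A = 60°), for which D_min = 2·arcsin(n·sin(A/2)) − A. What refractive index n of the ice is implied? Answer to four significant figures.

1.310

Rearranging: n = sin((D_min + A)/2) / sin(A/2).
(D_min + A)/2 = (21.82° + 60°)/2 = 40.910°.
n = sin 40.910° / sin 30° = 0.6549 / 0.5000 = 1.3097.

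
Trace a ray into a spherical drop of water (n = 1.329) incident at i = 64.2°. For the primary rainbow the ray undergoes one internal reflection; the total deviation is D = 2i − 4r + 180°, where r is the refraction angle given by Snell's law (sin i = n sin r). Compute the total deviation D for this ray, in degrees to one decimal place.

sin r = sin 64.2° / 1.329 = 0.9003/1.329 = 0.6774; r = 42.64°.
D = 2·64.2° − 4·42.64° + 180° = 128.40° − 170.58° + 180° = 137.82°.

137.8°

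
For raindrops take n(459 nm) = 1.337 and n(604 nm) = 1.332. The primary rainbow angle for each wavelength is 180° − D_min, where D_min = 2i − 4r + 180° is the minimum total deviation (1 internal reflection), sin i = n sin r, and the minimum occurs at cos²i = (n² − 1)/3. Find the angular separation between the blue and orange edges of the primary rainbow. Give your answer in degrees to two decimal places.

0.72°

At 459 nm (n = 1.337): cos²i = 0.26252 → i = 59.178°, r = 39.964°, D_min = 138.500°, rainbow angle = 41.500°.
At 604 nm (n = 1.332): cos²i = 0.25807 → i = 59.469°, r = 40.290°, D_min = 137.776°, rainbow angle = 42.224°.
Angular width = |41.500° − 42.224°| = 0.724°.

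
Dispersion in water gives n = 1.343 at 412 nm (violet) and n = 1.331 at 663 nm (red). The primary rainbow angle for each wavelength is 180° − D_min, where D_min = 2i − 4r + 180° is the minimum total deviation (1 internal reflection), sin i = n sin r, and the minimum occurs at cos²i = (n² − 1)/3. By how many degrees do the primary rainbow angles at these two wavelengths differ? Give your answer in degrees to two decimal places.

At 412 nm (n = 1.343): cos²i = 0.26788 → i = 58.830°, r = 39.577°, D_min = 139.354°, rainbow angle = 40.646°.
At 663 nm (n = 1.331): cos²i = 0.25719 → i = 59.527°, r = 40.356°, D_min = 137.630°, rainbow angle = 42.370°.
Angular width = |40.646° − 42.370°| = 1.724°.

1.72°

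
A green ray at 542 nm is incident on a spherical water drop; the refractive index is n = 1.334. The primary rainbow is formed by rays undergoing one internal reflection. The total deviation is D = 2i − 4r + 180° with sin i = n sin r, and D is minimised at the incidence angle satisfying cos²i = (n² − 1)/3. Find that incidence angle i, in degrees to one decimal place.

cos²i = (1.334² − 1)/3 = (1.77956 − 1)/3 = 0.25985.
cos i = 0.50976, so i = 59.352°.

59.4°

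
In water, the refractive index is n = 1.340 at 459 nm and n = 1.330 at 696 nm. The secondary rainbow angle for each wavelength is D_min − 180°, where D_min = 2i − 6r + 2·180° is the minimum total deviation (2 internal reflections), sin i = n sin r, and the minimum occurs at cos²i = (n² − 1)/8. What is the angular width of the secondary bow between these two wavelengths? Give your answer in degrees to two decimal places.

2.61°

At 459 nm (n = 1.340): cos²i = 0.09945 → i = 71.618°, r = 45.088°, D_min = 232.709°, rainbow angle = 52.709°.
At 696 nm (n = 1.330): cos²i = 0.09611 → i = 71.940°, r = 45.630°, D_min = 230.101°, rainbow angle = 50.101°.
Angular width = |52.709° − 50.101°| = 2.608°.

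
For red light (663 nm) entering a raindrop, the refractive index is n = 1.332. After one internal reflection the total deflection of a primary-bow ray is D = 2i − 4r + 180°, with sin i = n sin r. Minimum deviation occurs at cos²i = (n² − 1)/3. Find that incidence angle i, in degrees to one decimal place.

cos²i = (1.332² − 1)/3 = (1.77422 − 1)/3 = 0.25807.
cos i = 0.50801, so i = 59.469°.

59.5°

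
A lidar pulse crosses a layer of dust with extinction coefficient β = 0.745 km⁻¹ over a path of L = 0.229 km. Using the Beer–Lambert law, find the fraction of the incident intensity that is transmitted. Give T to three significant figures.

τ = β·L = 0.745 × 0.229 = 0.1706.
T = exp(−0.1706) = 0.8432.

0.843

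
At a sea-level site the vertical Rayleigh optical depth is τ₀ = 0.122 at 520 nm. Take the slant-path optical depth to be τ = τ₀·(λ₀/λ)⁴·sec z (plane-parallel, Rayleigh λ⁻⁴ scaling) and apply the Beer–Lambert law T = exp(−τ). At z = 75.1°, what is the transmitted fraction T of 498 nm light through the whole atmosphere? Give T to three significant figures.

0.569

sec 75.1° = 3.8890.
τ = 0.122 × (520/498)⁴ × 3.8890 = 0.122 × 1.1888 × 3.8890 = 0.5640.
T = exp(−0.5640) = 0.5689.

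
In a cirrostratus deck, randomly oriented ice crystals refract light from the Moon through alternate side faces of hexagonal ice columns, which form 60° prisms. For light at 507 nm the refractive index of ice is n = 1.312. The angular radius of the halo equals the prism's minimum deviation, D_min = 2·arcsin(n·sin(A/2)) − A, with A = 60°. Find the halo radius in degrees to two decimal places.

21.99°

n·sin(A/2) = 1.312 × sin 30° = 1.312 × 0.5000 = 0.6560.
D_min = 2·arcsin(0.6560) − 60° = 2 × 40.996° − 60° = 21.991°.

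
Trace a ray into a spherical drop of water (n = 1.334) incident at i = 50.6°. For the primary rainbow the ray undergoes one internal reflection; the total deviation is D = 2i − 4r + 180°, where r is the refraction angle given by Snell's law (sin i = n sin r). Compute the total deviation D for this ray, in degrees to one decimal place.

139.6°

sin r = sin 50.6° / 1.334 = 0.7727/1.334 = 0.5793; r = 35.40°.
D = 2·50.6° − 4·35.40° + 180° = 101.20° − 141.59° + 180° = 139.61°.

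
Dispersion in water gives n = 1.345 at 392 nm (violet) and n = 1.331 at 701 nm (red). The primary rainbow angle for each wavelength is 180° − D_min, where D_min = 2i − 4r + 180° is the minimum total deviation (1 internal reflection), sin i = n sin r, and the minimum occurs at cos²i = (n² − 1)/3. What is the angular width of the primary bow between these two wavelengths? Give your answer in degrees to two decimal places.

2.01°

At 392 nm (n = 1.345): cos²i = 0.26967 → i = 58.715°, r = 39.448°, D_min = 139.635°, rainbow angle = 40.365°.
At 701 nm (n = 1.331): cos²i = 0.25719 → i = 59.527°, r = 40.356°, D_min = 137.630°, rainbow angle = 42.370°.
Angular width = |40.365° − 42.370°| = 2.005°.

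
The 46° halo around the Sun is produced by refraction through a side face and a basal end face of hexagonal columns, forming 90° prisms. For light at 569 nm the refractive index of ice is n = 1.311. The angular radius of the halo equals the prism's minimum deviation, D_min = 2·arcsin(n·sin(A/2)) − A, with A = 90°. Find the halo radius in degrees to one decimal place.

n·sin(A/2) = 1.311 × sin 45° = 1.311 × 0.7071 = 0.9270.
D_min = 2·arcsin(0.9270) − 90° = 2 × 67.974° − 90° = 45.949°.

45.9°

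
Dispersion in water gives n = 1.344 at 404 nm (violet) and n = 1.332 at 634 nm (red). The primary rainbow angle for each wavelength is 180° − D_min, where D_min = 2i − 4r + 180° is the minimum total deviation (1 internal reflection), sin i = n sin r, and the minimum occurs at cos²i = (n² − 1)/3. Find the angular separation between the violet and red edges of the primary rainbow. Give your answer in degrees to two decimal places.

1.72°

At 404 nm (n = 1.344): cos²i = 0.26878 → i = 58.772°, r = 39.512°, D_min = 139.495°, rainbow angle = 40.505°.
At 634 nm (n = 1.332): cos²i = 0.25807 → i = 59.469°, r = 40.290°, D_min = 137.776°, rainbow angle = 42.224°.
Angular width = |40.505° − 42.224°| = 1.719°.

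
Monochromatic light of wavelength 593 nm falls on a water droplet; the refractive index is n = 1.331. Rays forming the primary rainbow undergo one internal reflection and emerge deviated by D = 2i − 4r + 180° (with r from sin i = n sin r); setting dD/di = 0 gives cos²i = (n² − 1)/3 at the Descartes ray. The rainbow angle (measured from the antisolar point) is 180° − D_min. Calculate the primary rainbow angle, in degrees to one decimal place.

cos²i = (1.77156 − 1)/3 = 0.25719; i = arccos(0.50714) = 59.527°.
sin r = sin 59.527°/1.331 = 0.64753; r = 40.356°.
D_min = 2·59.527° − 4·40.356° + 180° = 137.630°.
Rainbow angle = 180° − D_min = 42.370°.

42.4°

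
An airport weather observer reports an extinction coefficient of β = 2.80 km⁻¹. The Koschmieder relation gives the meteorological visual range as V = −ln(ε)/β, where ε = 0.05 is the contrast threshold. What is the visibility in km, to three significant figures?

1.07 km

V = −ln(0.05) / 2.80 = 2.996 / 2.80 = 1.0699 km.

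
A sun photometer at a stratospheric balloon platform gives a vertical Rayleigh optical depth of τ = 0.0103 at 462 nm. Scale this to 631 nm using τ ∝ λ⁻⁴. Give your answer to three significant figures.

0.00296

τ(631 nm) = τ(462 nm) × (462/631)⁴ = 0.0103 × (0.7322)⁴ = 0.0103 × 0.2874 = 0.0030.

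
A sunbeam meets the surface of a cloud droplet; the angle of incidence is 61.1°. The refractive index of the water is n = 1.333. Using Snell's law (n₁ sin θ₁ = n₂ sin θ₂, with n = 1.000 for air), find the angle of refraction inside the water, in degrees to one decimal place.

Snell: sin θ_r = sin θ_i / n = sin 61.1° / 1.333 = 0.8755 / 1.333 = 0.6568.
θ_r = arcsin(0.6568) = 41.05°.

41.1°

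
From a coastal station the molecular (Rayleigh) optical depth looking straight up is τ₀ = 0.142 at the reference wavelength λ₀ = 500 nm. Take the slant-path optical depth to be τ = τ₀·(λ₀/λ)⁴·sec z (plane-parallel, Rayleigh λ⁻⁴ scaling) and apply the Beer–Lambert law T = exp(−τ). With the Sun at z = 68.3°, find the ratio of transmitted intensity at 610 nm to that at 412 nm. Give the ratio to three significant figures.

1.93

Airmass: sec 68.3° = 2.7046.
τ(610 nm) = 0.142 × (500/610)⁴ × 2.7046 = 0.142 × 0.4514 × 2.7046 = 0.1734.
τ(412 nm) = 0.142 × (500/412)⁴ × 2.7046 = 0.142 × 2.1692 × 2.7046 = 0.8331.
T(610)/T(412) = exp(τ_B − τ_A) = exp(0.6597) = 1.9342.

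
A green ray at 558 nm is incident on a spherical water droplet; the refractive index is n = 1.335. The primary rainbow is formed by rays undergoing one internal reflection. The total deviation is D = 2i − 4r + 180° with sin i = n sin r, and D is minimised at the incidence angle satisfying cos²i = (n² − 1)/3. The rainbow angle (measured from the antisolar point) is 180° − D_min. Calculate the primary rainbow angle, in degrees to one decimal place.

cos²i = (1.78222 − 1)/3 = 0.26074; i = arccos(0.51063) = 59.294°.
sin r = sin 59.294°/1.335 = 0.64405; r = 40.094°.
D_min = 2·59.294° − 4·40.094° + 180° = 138.212°.
Rainbow angle = 180° − D_min = 41.788°.

41.8°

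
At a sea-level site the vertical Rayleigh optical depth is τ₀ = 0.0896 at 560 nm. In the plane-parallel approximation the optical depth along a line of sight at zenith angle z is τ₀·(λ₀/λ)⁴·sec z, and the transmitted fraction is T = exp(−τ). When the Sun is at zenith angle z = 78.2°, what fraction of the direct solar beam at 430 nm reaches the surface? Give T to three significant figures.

0.284

sec 78.2° = 4.8901.
τ = 0.0896 × (560/430)⁴ × 4.8901 = 0.0896 × 2.8766 × 4.8901 = 1.2604.
T = exp(−1.2604) = 0.2835.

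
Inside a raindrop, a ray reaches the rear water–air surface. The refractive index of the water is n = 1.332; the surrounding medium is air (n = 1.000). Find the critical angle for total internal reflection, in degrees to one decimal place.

sin θ_c = n_air / n = 1.000 / 1.332 = 0.7508.
θ_c = arcsin(0.7508) = 48.66°.

48.7°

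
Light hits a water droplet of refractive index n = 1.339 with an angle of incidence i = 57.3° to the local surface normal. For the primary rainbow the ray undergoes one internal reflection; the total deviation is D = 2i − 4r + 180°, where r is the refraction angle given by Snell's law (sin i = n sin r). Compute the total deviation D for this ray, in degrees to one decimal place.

138.9°

sin r = sin 57.3° / 1.339 = 0.8415/1.339 = 0.6285; r = 38.94°.
D = 2·57.3° − 4·38.94° + 180° = 114.60° − 155.75° + 180° = 138.85°.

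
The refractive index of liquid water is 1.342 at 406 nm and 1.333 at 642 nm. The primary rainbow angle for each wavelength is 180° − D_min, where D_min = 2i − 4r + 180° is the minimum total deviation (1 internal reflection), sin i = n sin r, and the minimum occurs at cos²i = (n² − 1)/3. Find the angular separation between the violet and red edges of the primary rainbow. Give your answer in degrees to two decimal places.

1.29°

At 406 nm (n = 1.342): cos²i = 0.26699 → i = 58.888°, r = 39.641°, D_min = 139.213°, rainbow angle = 40.787°.
At 642 nm (n = 1.333): cos²i = 0.25896 → i = 59.410°, r = 40.225°, D_min = 137.922°, rainbow angle = 42.078°.
Angular width = |40.787° − 42.078°| = 1.291°.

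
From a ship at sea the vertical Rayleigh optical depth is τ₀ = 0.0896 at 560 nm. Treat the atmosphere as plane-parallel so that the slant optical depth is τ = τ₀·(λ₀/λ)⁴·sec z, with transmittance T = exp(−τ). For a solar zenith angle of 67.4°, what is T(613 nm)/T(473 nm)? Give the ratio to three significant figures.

Airmass: sec 67.4° = 2.6022.
τ(613 nm) = 0.0896 × (560/613)⁴ × 2.6022 = 0.0896 × 0.6965 × 2.6022 = 0.1624.
τ(473 nm) = 0.0896 × (560/473)⁴ × 2.6022 = 0.0896 × 1.9648 × 2.6022 = 0.4581.
T(613)/T(473) = exp(τ_B − τ_A) = exp(0.2957) = 1.3441.

1.34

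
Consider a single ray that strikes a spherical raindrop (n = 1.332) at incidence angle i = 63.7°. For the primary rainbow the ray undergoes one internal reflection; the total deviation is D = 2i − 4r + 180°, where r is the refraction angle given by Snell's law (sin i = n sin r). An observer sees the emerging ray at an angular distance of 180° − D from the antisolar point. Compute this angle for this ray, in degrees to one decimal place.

41.8°

sin r = sin 63.7° / 1.332 = 0.8965/1.332 = 0.6730; r = 42.30°.
D = 2·63.7° − 4·42.30° + 180° = 127.40° − 169.21° + 180° = 138.19°.
Angle from antisolar point = 180° − D = 41.81°.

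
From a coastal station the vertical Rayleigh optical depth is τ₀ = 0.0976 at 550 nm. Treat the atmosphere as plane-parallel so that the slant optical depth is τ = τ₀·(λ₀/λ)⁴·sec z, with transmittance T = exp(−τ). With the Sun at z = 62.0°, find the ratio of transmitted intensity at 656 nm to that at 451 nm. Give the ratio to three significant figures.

Airmass: sec 62.0° = 2.1301.
τ(656 nm) = 0.0976 × (550/656)⁴ × 2.1301 = 0.0976 × 0.4941 × 2.1301 = 0.1027.
τ(451 nm) = 0.0976 × (550/451)⁴ × 2.1301 = 0.0976 × 2.2118 × 2.1301 = 0.4598.
T(656)/T(451) = exp(τ_B − τ_A) = exp(0.3571) = 1.4292.

1.43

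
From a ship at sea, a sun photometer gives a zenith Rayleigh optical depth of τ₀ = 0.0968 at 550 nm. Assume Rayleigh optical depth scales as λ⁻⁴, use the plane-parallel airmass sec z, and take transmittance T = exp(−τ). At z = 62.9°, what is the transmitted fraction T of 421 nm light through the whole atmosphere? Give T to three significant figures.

0.539

sec 62.9° = 2.1952.
τ = 0.0968 × (550/421)⁴ × 2.1952 = 0.0968 × 2.9129 × 2.1952 = 0.6190.
T = exp(−0.6190) = 0.5385.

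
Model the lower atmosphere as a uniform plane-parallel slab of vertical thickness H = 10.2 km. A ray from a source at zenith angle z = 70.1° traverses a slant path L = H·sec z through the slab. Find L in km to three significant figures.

sec z = 1/cos 70.1° = 2.9379.
L = 10.2 × 2.9379 = 29.967 km.

30.0 km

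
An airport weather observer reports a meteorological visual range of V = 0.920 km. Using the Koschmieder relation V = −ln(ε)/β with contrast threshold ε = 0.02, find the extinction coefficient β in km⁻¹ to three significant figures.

β = −ln(0.02) / V = 3.912 / 0.920 = 4.2522 km⁻¹.

4.25 km⁻¹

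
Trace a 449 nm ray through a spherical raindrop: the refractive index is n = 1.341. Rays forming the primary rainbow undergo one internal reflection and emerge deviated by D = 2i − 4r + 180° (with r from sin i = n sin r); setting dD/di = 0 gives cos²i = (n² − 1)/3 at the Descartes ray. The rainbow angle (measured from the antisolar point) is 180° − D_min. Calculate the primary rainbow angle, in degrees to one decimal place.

cos²i = (1.79828 − 1)/3 = 0.26609; i = arccos(0.51584) = 58.946°.
sin r = sin 58.946°/1.341 = 0.63884; r = 39.705°.
D_min = 2·58.946° − 4·39.705° + 180° = 139.071°.
Rainbow angle = 180° − D_min = 40.929°.

40.9°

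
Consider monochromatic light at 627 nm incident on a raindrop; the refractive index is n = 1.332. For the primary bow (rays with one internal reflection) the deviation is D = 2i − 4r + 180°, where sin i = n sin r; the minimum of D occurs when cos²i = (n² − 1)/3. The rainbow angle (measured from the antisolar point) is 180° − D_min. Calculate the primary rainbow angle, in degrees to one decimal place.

42.2°

cos²i = (1.77422 − 1)/3 = 0.25807; i = arccos(0.50801) = 59.469°.
sin r = sin 59.469°/1.332 = 0.64666; r = 40.290°.
D_min = 2·59.469° − 4·40.290° + 180° = 137.776°.
Rainbow angle = 180° − D_min = 42.224°.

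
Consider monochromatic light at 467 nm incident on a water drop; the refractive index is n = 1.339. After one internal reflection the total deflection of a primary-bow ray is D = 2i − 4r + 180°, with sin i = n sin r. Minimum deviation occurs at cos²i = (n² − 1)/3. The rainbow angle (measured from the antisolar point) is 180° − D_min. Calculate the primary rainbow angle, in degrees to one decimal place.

cos²i = (1.79292 − 1)/3 = 0.26431; i = arccos(0.51411) = 59.062°.
sin r = sin 59.062°/1.339 = 0.64057; r = 39.834°.
D_min = 2·59.062° − 4·39.834° + 180° = 138.786°.
Rainbow angle = 180° − D_min = 41.214°.

41.2°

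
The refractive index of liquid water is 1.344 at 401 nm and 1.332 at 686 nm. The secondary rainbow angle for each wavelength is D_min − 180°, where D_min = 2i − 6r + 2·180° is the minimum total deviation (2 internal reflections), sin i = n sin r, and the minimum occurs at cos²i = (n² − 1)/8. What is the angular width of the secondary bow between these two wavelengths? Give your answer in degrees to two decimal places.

3.10°

At 401 nm (n = 1.344): cos²i = 0.10079 → i = 71.490°, r = 44.874°, D_min = 233.733°, rainbow angle = 53.733°.
At 686 nm (n = 1.332): cos²i = 0.09678 → i = 71.875°, r = 45.520°, D_min = 230.628°, rainbow angle = 50.628°.
Angular width = |53.733° − 50.628°| = 3.104°.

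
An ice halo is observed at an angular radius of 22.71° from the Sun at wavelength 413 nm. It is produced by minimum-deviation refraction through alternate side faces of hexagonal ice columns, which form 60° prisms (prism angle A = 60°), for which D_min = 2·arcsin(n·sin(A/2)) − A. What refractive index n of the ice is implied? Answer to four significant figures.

1.321

Rearranging: n = sin((D_min + A)/2) / sin(A/2).
(D_min + A)/2 = (22.71° + 60°)/2 = 41.355°.
n = sin 41.355° / sin 30° = 0.6607 / 0.5000 = 1.3214.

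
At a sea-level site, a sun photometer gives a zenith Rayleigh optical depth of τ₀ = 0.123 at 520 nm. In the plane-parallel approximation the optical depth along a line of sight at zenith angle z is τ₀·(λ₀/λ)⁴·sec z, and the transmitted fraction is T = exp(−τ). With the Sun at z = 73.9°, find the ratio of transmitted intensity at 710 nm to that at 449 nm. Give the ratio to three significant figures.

1.95

Airmass: sec 73.9° = 3.6060.
τ(710 nm) = 0.123 × (520/710)⁴ × 3.6060 = 0.123 × 0.2877 × 3.6060 = 0.1276.
τ(449 nm) = 0.123 × (520/449)⁴ × 3.6060 = 0.123 × 1.7990 × 3.6060 = 0.7979.
T(710)/T(449) = exp(τ_B − τ_A) = exp(0.6703) = 1.9548.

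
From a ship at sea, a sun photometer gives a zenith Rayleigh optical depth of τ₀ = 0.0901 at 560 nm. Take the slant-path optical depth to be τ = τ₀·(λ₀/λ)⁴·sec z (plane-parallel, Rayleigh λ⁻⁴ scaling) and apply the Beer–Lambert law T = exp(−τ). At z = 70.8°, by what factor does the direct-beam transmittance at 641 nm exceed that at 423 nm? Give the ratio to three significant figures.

Airmass: sec 70.8° = 3.0407.
τ(641 nm) = 0.0901 × (560/641)⁴ × 3.0407 = 0.0901 × 0.5825 × 3.0407 = 0.1596.
τ(423 nm) = 0.0901 × (560/423)⁴ × 3.0407 = 0.0901 × 3.0718 × 3.0407 = 0.8416.
T(641)/T(423) = exp(τ_B − τ_A) = exp(0.6820) = 1.9778.

1.98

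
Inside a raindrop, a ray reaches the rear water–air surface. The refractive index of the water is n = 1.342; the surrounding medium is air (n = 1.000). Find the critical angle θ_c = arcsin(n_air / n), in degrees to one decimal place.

48.2°

sin θ_c = n_air / n = 1.000 / 1.342 = 0.7452.
θ_c = arcsin(0.7452) = 48.17°.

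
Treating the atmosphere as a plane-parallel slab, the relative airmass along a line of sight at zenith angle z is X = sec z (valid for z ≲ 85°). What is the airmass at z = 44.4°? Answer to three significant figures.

X = sec z = 1/cos 44.4° = 1/0.7145 = 1.3996.

1.40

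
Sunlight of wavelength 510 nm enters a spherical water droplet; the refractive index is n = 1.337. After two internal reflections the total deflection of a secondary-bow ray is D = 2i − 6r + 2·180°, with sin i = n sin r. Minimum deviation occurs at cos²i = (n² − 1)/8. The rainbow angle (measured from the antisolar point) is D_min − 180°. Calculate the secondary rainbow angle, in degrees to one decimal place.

cos²i = (1.78757 − 1)/8 = 0.09845; i = arccos(0.31376) = 71.714°.
sin r = sin 71.714°/1.337 = 0.71017; r = 45.249°.
D_min = 2·71.714° − 6·45.249° + 360° = 231.934°.
Rainbow angle = D_min − 180° = 51.934°.

51.9°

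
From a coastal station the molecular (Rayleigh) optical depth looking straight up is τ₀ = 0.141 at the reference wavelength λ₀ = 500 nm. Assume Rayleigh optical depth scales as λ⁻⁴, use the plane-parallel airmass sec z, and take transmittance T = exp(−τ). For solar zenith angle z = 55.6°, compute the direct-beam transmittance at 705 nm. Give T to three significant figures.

sec 55.6° = 1.7700.
τ = 0.141 × (500/705)⁴ × 1.7700 = 0.141 × 0.2530 × 1.7700 = 0.0631.
T = exp(−0.0631) = 0.9388.

0.939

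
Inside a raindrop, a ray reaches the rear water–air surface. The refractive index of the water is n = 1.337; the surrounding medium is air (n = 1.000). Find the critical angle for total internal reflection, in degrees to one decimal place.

sin θ_c = n_air / n = 1.000 / 1.337 = 0.7479.
θ_c = arcsin(0.7479) = 48.41°.

48.4°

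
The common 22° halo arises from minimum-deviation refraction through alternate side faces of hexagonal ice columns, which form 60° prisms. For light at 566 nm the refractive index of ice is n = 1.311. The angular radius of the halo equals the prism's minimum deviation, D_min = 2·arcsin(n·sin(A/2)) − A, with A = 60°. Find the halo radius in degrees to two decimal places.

n·sin(A/2) = 1.311 × sin 30° = 1.311 × 0.5000 = 0.6555.
D_min = 2·arcsin(0.6555) − 60° = 2 × 40.958° − 60° = 21.915°.

21.92°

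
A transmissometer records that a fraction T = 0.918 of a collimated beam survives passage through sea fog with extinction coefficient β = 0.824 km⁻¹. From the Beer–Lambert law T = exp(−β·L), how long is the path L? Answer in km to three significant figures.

Beer–Lambert: T = exp(−βL) ⇒ L = −ln(T)/β = −ln(0.918)/0.824 = 0.0856/0.824 = 0.1038 km.

0.104 km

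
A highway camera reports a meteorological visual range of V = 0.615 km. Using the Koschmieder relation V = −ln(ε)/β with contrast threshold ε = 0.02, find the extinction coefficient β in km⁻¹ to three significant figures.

6.36 km⁻¹

β = −ln(0.02) / V = 3.912 / 0.615 = 6.3610 km⁻¹.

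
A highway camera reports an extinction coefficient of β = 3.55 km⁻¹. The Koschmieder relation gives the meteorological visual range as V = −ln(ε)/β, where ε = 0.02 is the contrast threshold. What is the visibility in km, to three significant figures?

1.10 km

V = −ln(0.02) / 3.55 = 3.912 / 3.55 = 1.1020 km.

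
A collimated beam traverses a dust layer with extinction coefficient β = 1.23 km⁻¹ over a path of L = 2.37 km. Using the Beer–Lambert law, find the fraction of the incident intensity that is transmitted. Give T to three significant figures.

τ = β·L = 1.23 × 2.37 = 2.9151.
T = exp(−2.9151) = 0.0542.

0.0542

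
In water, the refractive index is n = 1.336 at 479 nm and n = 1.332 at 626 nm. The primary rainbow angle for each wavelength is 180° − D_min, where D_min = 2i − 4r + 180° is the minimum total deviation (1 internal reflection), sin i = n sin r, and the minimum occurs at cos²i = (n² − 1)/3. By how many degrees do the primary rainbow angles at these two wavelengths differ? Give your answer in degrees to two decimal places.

At 479 nm (n = 1.336): cos²i = 0.26163 → i = 59.236°, r = 40.029°, D_min = 138.356°, rainbow angle = 41.644°.
At 626 nm (n = 1.332): cos²i = 0.25807 → i = 59.469°, r = 40.290°, D_min = 137.776°, rainbow angle = 42.224°.
Angular width = |41.644° − 42.224°| = 0.580°.

0.58°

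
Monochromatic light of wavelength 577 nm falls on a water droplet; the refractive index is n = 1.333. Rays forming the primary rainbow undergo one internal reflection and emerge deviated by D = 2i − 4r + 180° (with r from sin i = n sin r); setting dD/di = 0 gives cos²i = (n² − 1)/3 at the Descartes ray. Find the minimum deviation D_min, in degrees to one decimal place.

cos²i = (1.77689 − 1)/3 = 0.25896; i = arccos(0.50888) = 59.410°.
sin r = sin 59.410°/1.333 = 0.64579; r = 40.225°.
D_min = 2·59.410° − 4·40.225° + 180° = 137.922°.

137.9°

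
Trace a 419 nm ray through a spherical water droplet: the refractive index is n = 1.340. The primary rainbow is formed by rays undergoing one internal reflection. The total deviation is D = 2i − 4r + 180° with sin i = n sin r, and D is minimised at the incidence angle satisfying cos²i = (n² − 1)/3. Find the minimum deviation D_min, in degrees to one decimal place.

cos²i = (1.79560 − 1)/3 = 0.26520; i = arccos(0.51498) = 59.004°.
sin r = sin 59.004°/1.340 = 0.63971; r = 39.770°.
D_min = 2·59.004° − 4·39.770° + 180° = 138.929°.

138.9°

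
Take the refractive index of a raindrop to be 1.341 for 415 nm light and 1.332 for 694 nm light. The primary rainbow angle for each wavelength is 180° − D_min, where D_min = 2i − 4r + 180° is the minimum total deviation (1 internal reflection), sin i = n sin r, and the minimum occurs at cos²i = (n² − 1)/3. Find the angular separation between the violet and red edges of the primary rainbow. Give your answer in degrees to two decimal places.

At 415 nm (n = 1.341): cos²i = 0.26609 → i = 58.946°, r = 39.705°, D_min = 139.071°, rainbow angle = 40.929°.
At 694 nm (n = 1.332): cos²i = 0.25807 → i = 59.469°, r = 40.290°, D_min = 137.776°, rainbow angle = 42.224°.
Angular width = |40.929° − 42.224°| = 1.295°.

1.29°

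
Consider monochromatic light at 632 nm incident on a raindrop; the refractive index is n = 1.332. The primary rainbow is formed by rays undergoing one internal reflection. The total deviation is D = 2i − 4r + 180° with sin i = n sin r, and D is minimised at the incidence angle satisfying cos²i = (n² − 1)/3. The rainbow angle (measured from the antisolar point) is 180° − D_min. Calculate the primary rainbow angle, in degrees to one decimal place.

42.2°

cos²i = (1.77422 − 1)/3 = 0.25807; i = arccos(0.50801) = 59.469°.
sin r = sin 59.469°/1.332 = 0.64666; r = 40.290°.
D_min = 2·59.469° − 4·40.290° + 180° = 137.776°.
Rainbow angle = 180° − D_min = 42.224°.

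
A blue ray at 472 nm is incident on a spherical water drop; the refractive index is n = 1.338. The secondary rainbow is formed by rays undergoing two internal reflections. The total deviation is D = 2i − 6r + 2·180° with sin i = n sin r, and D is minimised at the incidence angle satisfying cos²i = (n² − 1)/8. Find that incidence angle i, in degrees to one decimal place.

71.7°

cos²i = (1.338² − 1)/8 = (1.79024 − 1)/8 = 0.09878.
cos i = 0.31429, so i = 71.682°.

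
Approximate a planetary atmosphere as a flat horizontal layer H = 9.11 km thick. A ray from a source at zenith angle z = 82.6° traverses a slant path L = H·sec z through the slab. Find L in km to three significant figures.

70.7 km

sec z = 1/cos 82.6° = 7.7642.
L = 9.11 × 7.7642 = 70.732 km.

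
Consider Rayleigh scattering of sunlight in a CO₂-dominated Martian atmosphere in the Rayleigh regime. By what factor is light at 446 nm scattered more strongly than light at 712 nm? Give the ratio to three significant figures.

Rayleigh scattering ∝ λ⁻⁴, so the ratio of coefficients is the inverse fourth power of the wavelength ratio.
σ(446)/σ(712) = (712/446)⁴ = (1.5964)⁴ = 6.495.

6.50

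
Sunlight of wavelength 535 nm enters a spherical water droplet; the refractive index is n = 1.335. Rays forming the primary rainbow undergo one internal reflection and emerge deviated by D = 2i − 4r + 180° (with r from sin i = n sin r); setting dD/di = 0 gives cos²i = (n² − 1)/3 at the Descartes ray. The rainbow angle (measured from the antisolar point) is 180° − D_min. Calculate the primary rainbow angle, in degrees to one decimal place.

41.8°

cos²i = (1.78222 − 1)/3 = 0.26074; i = arccos(0.51063) = 59.294°.
sin r = sin 59.294°/1.335 = 0.64405; r = 40.094°.
D_min = 2·59.294° − 4·40.094° + 180° = 138.212°.
Rainbow angle = 180° − D_min = 41.788°.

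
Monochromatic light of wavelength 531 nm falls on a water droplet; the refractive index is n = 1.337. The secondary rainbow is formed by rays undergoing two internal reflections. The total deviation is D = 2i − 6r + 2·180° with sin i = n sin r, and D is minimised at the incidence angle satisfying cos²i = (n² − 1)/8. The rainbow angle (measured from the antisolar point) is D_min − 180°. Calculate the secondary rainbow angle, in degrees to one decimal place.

cos²i = (1.78757 − 1)/8 = 0.09845; i = arccos(0.31376) = 71.714°.
sin r = sin 71.714°/1.337 = 0.71017; r = 45.249°.
D_min = 2·71.714° − 6·45.249° + 360° = 231.934°.
Rainbow angle = D_min − 180° = 51.934°.

51.9°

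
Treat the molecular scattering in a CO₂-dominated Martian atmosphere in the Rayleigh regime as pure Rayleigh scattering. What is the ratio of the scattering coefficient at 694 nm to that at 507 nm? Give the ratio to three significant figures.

Rayleigh scattering ∝ λ⁻⁴, so the ratio of coefficients is the inverse fourth power of the wavelength ratio.
σ(694)/σ(507) = (507/694)⁴ = (0.7305)⁴ = 0.2848.

0.285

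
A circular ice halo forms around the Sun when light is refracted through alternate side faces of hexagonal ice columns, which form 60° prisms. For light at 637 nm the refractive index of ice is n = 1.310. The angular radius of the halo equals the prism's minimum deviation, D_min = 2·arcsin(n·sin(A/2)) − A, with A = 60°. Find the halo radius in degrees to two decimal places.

n·sin(A/2) = 1.310 × sin 30° = 1.310 × 0.5000 = 0.6550.
D_min = 2·arcsin(0.6550) − 60° = 2 × 40.920° − 60° = 21.839°.

21.84°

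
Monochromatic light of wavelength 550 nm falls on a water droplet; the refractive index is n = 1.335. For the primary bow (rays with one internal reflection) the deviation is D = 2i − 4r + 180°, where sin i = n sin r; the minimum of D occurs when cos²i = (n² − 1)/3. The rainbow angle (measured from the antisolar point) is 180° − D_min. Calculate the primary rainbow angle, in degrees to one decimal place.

41.8°

cos²i = (1.78222 − 1)/3 = 0.26074; i = arccos(0.51063) = 59.294°.
sin r = sin 59.294°/1.335 = 0.64405; r = 40.094°.
D_min = 2·59.294° − 4·40.094° + 180° = 138.212°.
Rainbow angle = 180° − D_min = 41.788°.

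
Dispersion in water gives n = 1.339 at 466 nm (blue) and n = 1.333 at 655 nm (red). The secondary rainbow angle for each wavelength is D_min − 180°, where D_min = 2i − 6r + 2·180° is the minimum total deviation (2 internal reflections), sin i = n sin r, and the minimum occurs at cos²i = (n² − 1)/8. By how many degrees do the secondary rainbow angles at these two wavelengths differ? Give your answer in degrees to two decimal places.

1.56°

At 466 nm (n = 1.339): cos²i = 0.09912 → i = 71.650°, r = 45.141°, D_min = 232.451°, rainbow angle = 52.451°.
At 655 nm (n = 1.333): cos²i = 0.09711 → i = 71.843°, r = 45.466°, D_min = 230.891°, rainbow angle = 50.891°.
Angular width = |52.451° − 50.891°| = 1.560°.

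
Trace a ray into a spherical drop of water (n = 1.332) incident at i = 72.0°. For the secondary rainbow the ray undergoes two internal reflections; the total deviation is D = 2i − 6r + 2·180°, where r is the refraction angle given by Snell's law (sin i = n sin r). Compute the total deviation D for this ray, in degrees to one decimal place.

230.6°

sin r = sin 72.0° / 1.332 = 0.9511/1.332 = 0.7140; r = 45.56°.
D = 2·72.0° − 6·45.56° + 2·180° = 144.00° − 273.37° + 360° = 230.63°.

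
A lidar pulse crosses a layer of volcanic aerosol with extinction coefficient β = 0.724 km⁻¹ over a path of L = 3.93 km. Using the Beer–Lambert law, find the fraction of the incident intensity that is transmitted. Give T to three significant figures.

τ = β·L = 0.724 × 3.93 = 2.8453.
T = exp(−2.8453) = 0.0581.

0.0581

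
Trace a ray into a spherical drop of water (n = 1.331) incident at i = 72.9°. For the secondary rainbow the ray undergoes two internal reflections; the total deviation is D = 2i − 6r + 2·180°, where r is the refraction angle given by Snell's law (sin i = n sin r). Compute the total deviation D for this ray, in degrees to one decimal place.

230.4°

sin r = sin 72.9° / 1.331 = 0.9558/1.331 = 0.7181; r = 45.90°.
D = 2·72.9° − 6·45.90° + 2·180° = 145.80° − 275.39° + 360° = 230.41°.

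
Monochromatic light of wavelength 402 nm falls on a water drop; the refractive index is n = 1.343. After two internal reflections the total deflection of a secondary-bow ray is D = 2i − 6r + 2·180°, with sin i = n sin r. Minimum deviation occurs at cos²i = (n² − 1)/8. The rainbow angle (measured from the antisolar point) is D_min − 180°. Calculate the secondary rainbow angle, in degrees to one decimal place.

cos²i = (1.80365 − 1)/8 = 0.10046; i = arccos(0.31695) = 71.522°.
sin r = sin 71.522°/1.343 = 0.70621; r = 44.928°.
D_min = 2·71.522° − 6·44.928° + 360° = 233.478°.
Rainbow angle = D_min − 180° = 53.478°.

53.5°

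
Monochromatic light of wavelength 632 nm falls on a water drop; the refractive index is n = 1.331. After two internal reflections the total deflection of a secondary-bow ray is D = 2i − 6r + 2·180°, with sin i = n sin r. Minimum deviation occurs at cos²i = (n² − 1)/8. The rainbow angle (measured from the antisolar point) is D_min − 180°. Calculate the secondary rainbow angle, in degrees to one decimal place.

cos²i = (1.77156 − 1)/8 = 0.09645; i = arccos(0.31056) = 71.907°.
sin r = sin 71.907°/1.331 = 0.71417; r = 45.575°.
D_min = 2·71.907° − 6·45.575° + 360° = 230.365°.
Rainbow angle = D_min − 180° = 50.365°.

50.4°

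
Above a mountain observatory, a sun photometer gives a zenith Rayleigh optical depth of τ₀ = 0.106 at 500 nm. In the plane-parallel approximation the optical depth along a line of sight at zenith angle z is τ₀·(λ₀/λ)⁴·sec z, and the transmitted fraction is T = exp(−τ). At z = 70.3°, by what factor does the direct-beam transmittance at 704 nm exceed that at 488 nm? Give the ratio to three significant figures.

Airmass: sec 70.3° = 2.9665.
τ(704 nm) = 0.106 × (500/704)⁴ × 2.9665 = 0.106 × 0.2544 × 2.9665 = 0.0800.
τ(488 nm) = 0.106 × (500/488)⁴ × 2.9665 = 0.106 × 1.1020 × 2.9665 = 0.3465.
T(704)/T(488) = exp(τ_B − τ_A) = exp(0.2665) = 1.3054.

1.31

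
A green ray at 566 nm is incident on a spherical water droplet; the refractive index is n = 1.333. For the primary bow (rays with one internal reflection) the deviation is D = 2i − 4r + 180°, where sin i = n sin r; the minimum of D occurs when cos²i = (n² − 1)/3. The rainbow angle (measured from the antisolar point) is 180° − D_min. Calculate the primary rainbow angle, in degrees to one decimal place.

42.1°

cos²i = (1.77689 − 1)/3 = 0.25896; i = arccos(0.50888) = 59.410°.
sin r = sin 59.410°/1.333 = 0.64579; r = 40.225°.
D_min = 2·59.410° − 4·40.225° + 180° = 137.922°.
Rainbow angle = 180° − D_min = 42.078°.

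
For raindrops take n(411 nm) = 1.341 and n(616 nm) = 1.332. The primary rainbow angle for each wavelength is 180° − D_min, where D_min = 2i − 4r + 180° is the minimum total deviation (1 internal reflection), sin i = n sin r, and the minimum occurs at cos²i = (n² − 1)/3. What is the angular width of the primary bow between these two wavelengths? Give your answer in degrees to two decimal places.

1.29°

At 411 nm (n = 1.341): cos²i = 0.26609 → i = 58.946°, r = 39.705°, D_min = 139.071°, rainbow angle = 40.929°.
At 616 nm (n = 1.332): cos²i = 0.25807 → i = 59.469°, r = 40.290°, D_min = 137.776°, rainbow angle = 42.224°.
Angular width = |40.929° − 42.224°| = 1.295°.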